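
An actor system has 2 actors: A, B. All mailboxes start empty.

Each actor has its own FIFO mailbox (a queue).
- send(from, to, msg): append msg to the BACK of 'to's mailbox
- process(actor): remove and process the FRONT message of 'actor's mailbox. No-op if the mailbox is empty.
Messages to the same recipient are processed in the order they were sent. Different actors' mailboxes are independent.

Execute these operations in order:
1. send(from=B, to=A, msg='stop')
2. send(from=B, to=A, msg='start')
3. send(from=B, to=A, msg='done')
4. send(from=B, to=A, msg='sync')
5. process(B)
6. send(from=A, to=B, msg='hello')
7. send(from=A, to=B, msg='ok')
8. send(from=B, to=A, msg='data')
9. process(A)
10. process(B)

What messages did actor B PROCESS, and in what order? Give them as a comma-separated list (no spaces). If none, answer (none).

After 1 (send(from=B, to=A, msg='stop')): A:[stop] B:[]
After 2 (send(from=B, to=A, msg='start')): A:[stop,start] B:[]
After 3 (send(from=B, to=A, msg='done')): A:[stop,start,done] B:[]
After 4 (send(from=B, to=A, msg='sync')): A:[stop,start,done,sync] B:[]
After 5 (process(B)): A:[stop,start,done,sync] B:[]
After 6 (send(from=A, to=B, msg='hello')): A:[stop,start,done,sync] B:[hello]
After 7 (send(from=A, to=B, msg='ok')): A:[stop,start,done,sync] B:[hello,ok]
After 8 (send(from=B, to=A, msg='data')): A:[stop,start,done,sync,data] B:[hello,ok]
After 9 (process(A)): A:[start,done,sync,data] B:[hello,ok]
After 10 (process(B)): A:[start,done,sync,data] B:[ok]

Answer: hello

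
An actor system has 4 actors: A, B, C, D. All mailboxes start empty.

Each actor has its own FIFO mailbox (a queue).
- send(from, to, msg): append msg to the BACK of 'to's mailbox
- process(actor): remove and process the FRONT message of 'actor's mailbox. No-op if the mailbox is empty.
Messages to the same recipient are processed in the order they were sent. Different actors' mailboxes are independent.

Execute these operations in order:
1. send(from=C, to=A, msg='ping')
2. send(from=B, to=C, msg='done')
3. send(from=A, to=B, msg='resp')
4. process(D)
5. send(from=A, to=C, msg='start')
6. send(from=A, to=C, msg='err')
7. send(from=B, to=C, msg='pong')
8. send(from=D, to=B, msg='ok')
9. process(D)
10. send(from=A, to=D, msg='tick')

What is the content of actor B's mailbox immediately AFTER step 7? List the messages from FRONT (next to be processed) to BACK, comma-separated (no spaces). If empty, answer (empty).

After 1 (send(from=C, to=A, msg='ping')): A:[ping] B:[] C:[] D:[]
After 2 (send(from=B, to=C, msg='done')): A:[ping] B:[] C:[done] D:[]
After 3 (send(from=A, to=B, msg='resp')): A:[ping] B:[resp] C:[done] D:[]
After 4 (process(D)): A:[ping] B:[resp] C:[done] D:[]
After 5 (send(from=A, to=C, msg='start')): A:[ping] B:[resp] C:[done,start] D:[]
After 6 (send(from=A, to=C, msg='err')): A:[ping] B:[resp] C:[done,start,err] D:[]
After 7 (send(from=B, to=C, msg='pong')): A:[ping] B:[resp] C:[done,start,err,pong] D:[]

resp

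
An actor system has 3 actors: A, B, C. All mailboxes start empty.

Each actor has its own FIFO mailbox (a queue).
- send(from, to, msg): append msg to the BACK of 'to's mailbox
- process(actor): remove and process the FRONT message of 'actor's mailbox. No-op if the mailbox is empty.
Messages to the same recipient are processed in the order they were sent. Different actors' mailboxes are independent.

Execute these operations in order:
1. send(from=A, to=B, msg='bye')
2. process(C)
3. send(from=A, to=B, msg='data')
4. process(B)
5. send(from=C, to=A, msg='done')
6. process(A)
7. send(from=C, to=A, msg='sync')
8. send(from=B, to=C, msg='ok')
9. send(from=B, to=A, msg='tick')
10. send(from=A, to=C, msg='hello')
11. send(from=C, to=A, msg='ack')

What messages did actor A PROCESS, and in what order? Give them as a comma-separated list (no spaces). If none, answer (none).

Answer: done

Derivation:
After 1 (send(from=A, to=B, msg='bye')): A:[] B:[bye] C:[]
After 2 (process(C)): A:[] B:[bye] C:[]
After 3 (send(from=A, to=B, msg='data')): A:[] B:[bye,data] C:[]
After 4 (process(B)): A:[] B:[data] C:[]
After 5 (send(from=C, to=A, msg='done')): A:[done] B:[data] C:[]
After 6 (process(A)): A:[] B:[data] C:[]
After 7 (send(from=C, to=A, msg='sync')): A:[sync] B:[data] C:[]
After 8 (send(from=B, to=C, msg='ok')): A:[sync] B:[data] C:[ok]
After 9 (send(from=B, to=A, msg='tick')): A:[sync,tick] B:[data] C:[ok]
After 10 (send(from=A, to=C, msg='hello')): A:[sync,tick] B:[data] C:[ok,hello]
After 11 (send(from=C, to=A, msg='ack')): A:[sync,tick,ack] B:[data] C:[ok,hello]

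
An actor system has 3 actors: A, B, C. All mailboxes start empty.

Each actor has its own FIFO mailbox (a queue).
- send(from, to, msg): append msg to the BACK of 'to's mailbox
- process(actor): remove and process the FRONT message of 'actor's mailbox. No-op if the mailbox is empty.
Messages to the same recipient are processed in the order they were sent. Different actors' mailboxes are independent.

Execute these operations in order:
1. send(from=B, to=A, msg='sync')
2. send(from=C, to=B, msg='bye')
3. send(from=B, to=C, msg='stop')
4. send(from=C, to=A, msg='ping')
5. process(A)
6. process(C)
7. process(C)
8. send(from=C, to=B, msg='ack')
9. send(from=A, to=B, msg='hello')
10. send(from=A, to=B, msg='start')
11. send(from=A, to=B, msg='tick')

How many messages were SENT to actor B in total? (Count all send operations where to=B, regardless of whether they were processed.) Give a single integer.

Answer: 5

Derivation:
After 1 (send(from=B, to=A, msg='sync')): A:[sync] B:[] C:[]
After 2 (send(from=C, to=B, msg='bye')): A:[sync] B:[bye] C:[]
After 3 (send(from=B, to=C, msg='stop')): A:[sync] B:[bye] C:[stop]
After 4 (send(from=C, to=A, msg='ping')): A:[sync,ping] B:[bye] C:[stop]
After 5 (process(A)): A:[ping] B:[bye] C:[stop]
After 6 (process(C)): A:[ping] B:[bye] C:[]
After 7 (process(C)): A:[ping] B:[bye] C:[]
After 8 (send(from=C, to=B, msg='ack')): A:[ping] B:[bye,ack] C:[]
After 9 (send(from=A, to=B, msg='hello')): A:[ping] B:[bye,ack,hello] C:[]
After 10 (send(from=A, to=B, msg='start')): A:[ping] B:[bye,ack,hello,start] C:[]
After 11 (send(from=A, to=B, msg='tick')): A:[ping] B:[bye,ack,hello,start,tick] C:[]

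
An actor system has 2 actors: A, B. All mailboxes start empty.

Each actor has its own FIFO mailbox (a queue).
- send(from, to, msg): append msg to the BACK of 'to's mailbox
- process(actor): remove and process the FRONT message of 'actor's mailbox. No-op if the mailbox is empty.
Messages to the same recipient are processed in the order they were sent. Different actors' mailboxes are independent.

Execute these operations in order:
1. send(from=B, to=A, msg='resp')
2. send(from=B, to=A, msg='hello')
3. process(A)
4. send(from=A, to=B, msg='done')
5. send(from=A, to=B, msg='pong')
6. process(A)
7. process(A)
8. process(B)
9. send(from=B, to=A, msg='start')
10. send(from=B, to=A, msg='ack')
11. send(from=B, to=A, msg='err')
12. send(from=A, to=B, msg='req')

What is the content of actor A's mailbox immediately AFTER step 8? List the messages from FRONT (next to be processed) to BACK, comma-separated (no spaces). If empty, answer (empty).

After 1 (send(from=B, to=A, msg='resp')): A:[resp] B:[]
After 2 (send(from=B, to=A, msg='hello')): A:[resp,hello] B:[]
After 3 (process(A)): A:[hello] B:[]
After 4 (send(from=A, to=B, msg='done')): A:[hello] B:[done]
After 5 (send(from=A, to=B, msg='pong')): A:[hello] B:[done,pong]
After 6 (process(A)): A:[] B:[done,pong]
After 7 (process(A)): A:[] B:[done,pong]
After 8 (process(B)): A:[] B:[pong]

(empty)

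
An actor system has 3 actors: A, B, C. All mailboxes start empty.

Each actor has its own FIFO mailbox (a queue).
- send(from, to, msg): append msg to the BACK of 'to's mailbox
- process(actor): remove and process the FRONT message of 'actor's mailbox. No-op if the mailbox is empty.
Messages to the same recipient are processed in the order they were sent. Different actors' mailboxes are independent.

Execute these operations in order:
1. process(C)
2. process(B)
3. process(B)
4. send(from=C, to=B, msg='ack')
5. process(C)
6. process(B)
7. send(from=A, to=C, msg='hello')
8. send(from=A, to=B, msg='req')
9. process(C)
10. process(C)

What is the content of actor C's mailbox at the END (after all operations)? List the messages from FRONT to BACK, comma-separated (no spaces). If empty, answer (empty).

After 1 (process(C)): A:[] B:[] C:[]
After 2 (process(B)): A:[] B:[] C:[]
After 3 (process(B)): A:[] B:[] C:[]
After 4 (send(from=C, to=B, msg='ack')): A:[] B:[ack] C:[]
After 5 (process(C)): A:[] B:[ack] C:[]
After 6 (process(B)): A:[] B:[] C:[]
After 7 (send(from=A, to=C, msg='hello')): A:[] B:[] C:[hello]
After 8 (send(from=A, to=B, msg='req')): A:[] B:[req] C:[hello]
After 9 (process(C)): A:[] B:[req] C:[]
After 10 (process(C)): A:[] B:[req] C:[]

Answer: (empty)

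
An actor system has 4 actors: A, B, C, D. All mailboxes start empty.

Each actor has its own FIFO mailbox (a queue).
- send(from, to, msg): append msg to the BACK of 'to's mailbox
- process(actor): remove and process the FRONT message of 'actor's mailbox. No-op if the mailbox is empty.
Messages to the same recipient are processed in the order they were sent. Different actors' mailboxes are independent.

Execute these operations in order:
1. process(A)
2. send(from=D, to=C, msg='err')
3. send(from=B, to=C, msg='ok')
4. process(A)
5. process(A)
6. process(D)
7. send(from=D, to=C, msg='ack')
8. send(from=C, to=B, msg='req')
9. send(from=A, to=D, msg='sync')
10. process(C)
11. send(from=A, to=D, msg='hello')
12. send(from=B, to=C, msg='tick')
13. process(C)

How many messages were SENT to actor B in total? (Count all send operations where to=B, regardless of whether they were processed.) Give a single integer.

After 1 (process(A)): A:[] B:[] C:[] D:[]
After 2 (send(from=D, to=C, msg='err')): A:[] B:[] C:[err] D:[]
After 3 (send(from=B, to=C, msg='ok')): A:[] B:[] C:[err,ok] D:[]
After 4 (process(A)): A:[] B:[] C:[err,ok] D:[]
After 5 (process(A)): A:[] B:[] C:[err,ok] D:[]
After 6 (process(D)): A:[] B:[] C:[err,ok] D:[]
After 7 (send(from=D, to=C, msg='ack')): A:[] B:[] C:[err,ok,ack] D:[]
After 8 (send(from=C, to=B, msg='req')): A:[] B:[req] C:[err,ok,ack] D:[]
After 9 (send(from=A, to=D, msg='sync')): A:[] B:[req] C:[err,ok,ack] D:[sync]
After 10 (process(C)): A:[] B:[req] C:[ok,ack] D:[sync]
After 11 (send(from=A, to=D, msg='hello')): A:[] B:[req] C:[ok,ack] D:[sync,hello]
After 12 (send(from=B, to=C, msg='tick')): A:[] B:[req] C:[ok,ack,tick] D:[sync,hello]
After 13 (process(C)): A:[] B:[req] C:[ack,tick] D:[sync,hello]

Answer: 1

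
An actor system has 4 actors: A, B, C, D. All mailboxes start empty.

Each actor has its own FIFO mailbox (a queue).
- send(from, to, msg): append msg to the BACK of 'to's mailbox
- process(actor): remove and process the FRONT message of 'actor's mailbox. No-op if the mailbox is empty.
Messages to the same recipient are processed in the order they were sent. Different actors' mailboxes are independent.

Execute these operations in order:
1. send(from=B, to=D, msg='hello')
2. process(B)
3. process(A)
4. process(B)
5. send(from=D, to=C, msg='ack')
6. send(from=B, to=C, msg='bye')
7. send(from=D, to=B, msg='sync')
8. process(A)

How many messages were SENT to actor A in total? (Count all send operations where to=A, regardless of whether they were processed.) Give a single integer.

After 1 (send(from=B, to=D, msg='hello')): A:[] B:[] C:[] D:[hello]
After 2 (process(B)): A:[] B:[] C:[] D:[hello]
After 3 (process(A)): A:[] B:[] C:[] D:[hello]
After 4 (process(B)): A:[] B:[] C:[] D:[hello]
After 5 (send(from=D, to=C, msg='ack')): A:[] B:[] C:[ack] D:[hello]
After 6 (send(from=B, to=C, msg='bye')): A:[] B:[] C:[ack,bye] D:[hello]
After 7 (send(from=D, to=B, msg='sync')): A:[] B:[sync] C:[ack,bye] D:[hello]
After 8 (process(A)): A:[] B:[sync] C:[ack,bye] D:[hello]

Answer: 0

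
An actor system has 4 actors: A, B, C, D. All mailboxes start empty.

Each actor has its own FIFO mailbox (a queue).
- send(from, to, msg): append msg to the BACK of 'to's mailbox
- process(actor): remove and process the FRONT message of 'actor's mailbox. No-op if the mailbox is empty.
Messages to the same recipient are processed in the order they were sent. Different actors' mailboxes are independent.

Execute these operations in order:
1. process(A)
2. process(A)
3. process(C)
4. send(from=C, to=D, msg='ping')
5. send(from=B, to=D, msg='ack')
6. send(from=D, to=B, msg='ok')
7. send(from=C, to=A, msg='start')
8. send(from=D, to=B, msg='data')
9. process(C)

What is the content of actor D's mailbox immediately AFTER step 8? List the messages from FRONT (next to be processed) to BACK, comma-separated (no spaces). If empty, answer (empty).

After 1 (process(A)): A:[] B:[] C:[] D:[]
After 2 (process(A)): A:[] B:[] C:[] D:[]
After 3 (process(C)): A:[] B:[] C:[] D:[]
After 4 (send(from=C, to=D, msg='ping')): A:[] B:[] C:[] D:[ping]
After 5 (send(from=B, to=D, msg='ack')): A:[] B:[] C:[] D:[ping,ack]
After 6 (send(from=D, to=B, msg='ok')): A:[] B:[ok] C:[] D:[ping,ack]
After 7 (send(from=C, to=A, msg='start')): A:[start] B:[ok] C:[] D:[ping,ack]
After 8 (send(from=D, to=B, msg='data')): A:[start] B:[ok,data] C:[] D:[ping,ack]

ping,ack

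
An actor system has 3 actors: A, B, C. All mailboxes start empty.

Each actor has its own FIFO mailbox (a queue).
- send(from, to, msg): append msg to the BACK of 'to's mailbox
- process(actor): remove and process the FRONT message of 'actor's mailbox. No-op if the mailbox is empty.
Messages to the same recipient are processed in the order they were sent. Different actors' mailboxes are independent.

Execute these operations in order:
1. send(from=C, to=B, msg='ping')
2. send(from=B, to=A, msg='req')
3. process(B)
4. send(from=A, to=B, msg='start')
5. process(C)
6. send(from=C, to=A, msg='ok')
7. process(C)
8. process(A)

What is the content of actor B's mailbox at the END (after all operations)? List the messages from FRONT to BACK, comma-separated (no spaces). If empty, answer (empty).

Answer: start

Derivation:
After 1 (send(from=C, to=B, msg='ping')): A:[] B:[ping] C:[]
After 2 (send(from=B, to=A, msg='req')): A:[req] B:[ping] C:[]
After 3 (process(B)): A:[req] B:[] C:[]
After 4 (send(from=A, to=B, msg='start')): A:[req] B:[start] C:[]
After 5 (process(C)): A:[req] B:[start] C:[]
After 6 (send(from=C, to=A, msg='ok')): A:[req,ok] B:[start] C:[]
After 7 (process(C)): A:[req,ok] B:[start] C:[]
After 8 (process(A)): A:[ok] B:[start] C:[]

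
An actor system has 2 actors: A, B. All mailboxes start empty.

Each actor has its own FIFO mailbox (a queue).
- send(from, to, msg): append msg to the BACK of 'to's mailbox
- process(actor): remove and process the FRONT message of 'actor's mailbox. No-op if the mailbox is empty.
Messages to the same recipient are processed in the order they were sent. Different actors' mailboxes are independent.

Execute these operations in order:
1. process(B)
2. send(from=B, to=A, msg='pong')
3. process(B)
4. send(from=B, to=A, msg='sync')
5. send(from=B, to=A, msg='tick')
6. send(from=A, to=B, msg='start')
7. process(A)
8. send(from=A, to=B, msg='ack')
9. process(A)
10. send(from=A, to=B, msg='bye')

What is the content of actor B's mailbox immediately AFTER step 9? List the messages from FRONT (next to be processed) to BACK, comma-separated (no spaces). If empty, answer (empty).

After 1 (process(B)): A:[] B:[]
After 2 (send(from=B, to=A, msg='pong')): A:[pong] B:[]
After 3 (process(B)): A:[pong] B:[]
After 4 (send(from=B, to=A, msg='sync')): A:[pong,sync] B:[]
After 5 (send(from=B, to=A, msg='tick')): A:[pong,sync,tick] B:[]
After 6 (send(from=A, to=B, msg='start')): A:[pong,sync,tick] B:[start]
After 7 (process(A)): A:[sync,tick] B:[start]
After 8 (send(from=A, to=B, msg='ack')): A:[sync,tick] B:[start,ack]
After 9 (process(A)): A:[tick] B:[start,ack]

start,ack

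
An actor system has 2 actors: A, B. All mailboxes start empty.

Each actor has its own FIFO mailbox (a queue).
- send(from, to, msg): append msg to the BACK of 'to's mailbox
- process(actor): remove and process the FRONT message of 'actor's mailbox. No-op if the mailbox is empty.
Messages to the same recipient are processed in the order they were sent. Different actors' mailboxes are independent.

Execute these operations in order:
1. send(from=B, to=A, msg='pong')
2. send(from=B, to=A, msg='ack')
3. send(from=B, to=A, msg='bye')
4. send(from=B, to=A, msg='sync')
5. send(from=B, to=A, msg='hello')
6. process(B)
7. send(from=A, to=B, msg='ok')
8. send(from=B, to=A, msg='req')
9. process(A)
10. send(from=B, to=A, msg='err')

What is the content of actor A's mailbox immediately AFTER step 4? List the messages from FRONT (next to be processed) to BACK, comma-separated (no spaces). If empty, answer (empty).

After 1 (send(from=B, to=A, msg='pong')): A:[pong] B:[]
After 2 (send(from=B, to=A, msg='ack')): A:[pong,ack] B:[]
After 3 (send(from=B, to=A, msg='bye')): A:[pong,ack,bye] B:[]
After 4 (send(from=B, to=A, msg='sync')): A:[pong,ack,bye,sync] B:[]

pong,ack,bye,sync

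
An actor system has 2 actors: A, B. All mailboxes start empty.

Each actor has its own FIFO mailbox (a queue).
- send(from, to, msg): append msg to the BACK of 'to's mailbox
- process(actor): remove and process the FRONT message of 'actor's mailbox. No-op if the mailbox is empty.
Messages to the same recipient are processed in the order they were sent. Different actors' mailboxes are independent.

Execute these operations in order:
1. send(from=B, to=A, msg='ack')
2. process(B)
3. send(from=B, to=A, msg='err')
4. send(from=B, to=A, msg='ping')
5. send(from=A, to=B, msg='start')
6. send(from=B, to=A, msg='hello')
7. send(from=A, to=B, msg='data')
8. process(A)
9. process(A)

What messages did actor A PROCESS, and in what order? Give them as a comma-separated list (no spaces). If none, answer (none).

After 1 (send(from=B, to=A, msg='ack')): A:[ack] B:[]
After 2 (process(B)): A:[ack] B:[]
After 3 (send(from=B, to=A, msg='err')): A:[ack,err] B:[]
After 4 (send(from=B, to=A, msg='ping')): A:[ack,err,ping] B:[]
After 5 (send(from=A, to=B, msg='start')): A:[ack,err,ping] B:[start]
After 6 (send(from=B, to=A, msg='hello')): A:[ack,err,ping,hello] B:[start]
After 7 (send(from=A, to=B, msg='data')): A:[ack,err,ping,hello] B:[start,data]
After 8 (process(A)): A:[err,ping,hello] B:[start,data]
After 9 (process(A)): A:[ping,hello] B:[start,data]

Answer: ack,err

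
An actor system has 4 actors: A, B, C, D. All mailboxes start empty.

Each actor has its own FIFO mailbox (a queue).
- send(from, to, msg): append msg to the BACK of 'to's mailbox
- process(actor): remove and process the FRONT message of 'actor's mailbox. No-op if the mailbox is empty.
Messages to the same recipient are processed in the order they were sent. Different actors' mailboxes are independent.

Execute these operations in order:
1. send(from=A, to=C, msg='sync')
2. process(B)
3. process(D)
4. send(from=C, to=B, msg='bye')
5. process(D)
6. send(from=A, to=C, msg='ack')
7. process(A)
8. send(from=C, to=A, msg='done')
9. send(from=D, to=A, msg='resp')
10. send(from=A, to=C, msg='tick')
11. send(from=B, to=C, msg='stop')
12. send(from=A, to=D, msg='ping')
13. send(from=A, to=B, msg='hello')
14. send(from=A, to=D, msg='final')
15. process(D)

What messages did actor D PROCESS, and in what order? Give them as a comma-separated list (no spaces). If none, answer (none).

Answer: ping

Derivation:
After 1 (send(from=A, to=C, msg='sync')): A:[] B:[] C:[sync] D:[]
After 2 (process(B)): A:[] B:[] C:[sync] D:[]
After 3 (process(D)): A:[] B:[] C:[sync] D:[]
After 4 (send(from=C, to=B, msg='bye')): A:[] B:[bye] C:[sync] D:[]
After 5 (process(D)): A:[] B:[bye] C:[sync] D:[]
After 6 (send(from=A, to=C, msg='ack')): A:[] B:[bye] C:[sync,ack] D:[]
After 7 (process(A)): A:[] B:[bye] C:[sync,ack] D:[]
After 8 (send(from=C, to=A, msg='done')): A:[done] B:[bye] C:[sync,ack] D:[]
After 9 (send(from=D, to=A, msg='resp')): A:[done,resp] B:[bye] C:[sync,ack] D:[]
After 10 (send(from=A, to=C, msg='tick')): A:[done,resp] B:[bye] C:[sync,ack,tick] D:[]
After 11 (send(from=B, to=C, msg='stop')): A:[done,resp] B:[bye] C:[sync,ack,tick,stop] D:[]
After 12 (send(from=A, to=D, msg='ping')): A:[done,resp] B:[bye] C:[sync,ack,tick,stop] D:[ping]
After 13 (send(from=A, to=B, msg='hello')): A:[done,resp] B:[bye,hello] C:[sync,ack,tick,stop] D:[ping]
After 14 (send(from=A, to=D, msg='final')): A:[done,resp] B:[bye,hello] C:[sync,ack,tick,stop] D:[ping,final]
After 15 (process(D)): A:[done,resp] B:[bye,hello] C:[sync,ack,tick,stop] D:[final]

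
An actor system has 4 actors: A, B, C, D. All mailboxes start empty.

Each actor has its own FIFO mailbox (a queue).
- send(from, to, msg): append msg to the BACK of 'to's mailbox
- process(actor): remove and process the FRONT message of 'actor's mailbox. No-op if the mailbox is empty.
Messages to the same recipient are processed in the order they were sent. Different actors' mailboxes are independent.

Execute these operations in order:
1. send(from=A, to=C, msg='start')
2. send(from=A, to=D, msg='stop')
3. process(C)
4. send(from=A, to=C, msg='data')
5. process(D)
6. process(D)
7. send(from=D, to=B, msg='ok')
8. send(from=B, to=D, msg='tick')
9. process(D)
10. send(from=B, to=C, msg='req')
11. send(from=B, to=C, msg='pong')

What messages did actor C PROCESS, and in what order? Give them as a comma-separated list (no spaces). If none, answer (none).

After 1 (send(from=A, to=C, msg='start')): A:[] B:[] C:[start] D:[]
After 2 (send(from=A, to=D, msg='stop')): A:[] B:[] C:[start] D:[stop]
After 3 (process(C)): A:[] B:[] C:[] D:[stop]
After 4 (send(from=A, to=C, msg='data')): A:[] B:[] C:[data] D:[stop]
After 5 (process(D)): A:[] B:[] C:[data] D:[]
After 6 (process(D)): A:[] B:[] C:[data] D:[]
After 7 (send(from=D, to=B, msg='ok')): A:[] B:[ok] C:[data] D:[]
After 8 (send(from=B, to=D, msg='tick')): A:[] B:[ok] C:[data] D:[tick]
After 9 (process(D)): A:[] B:[ok] C:[data] D:[]
After 10 (send(from=B, to=C, msg='req')): A:[] B:[ok] C:[data,req] D:[]
After 11 (send(from=B, to=C, msg='pong')): A:[] B:[ok] C:[data,req,pong] D:[]

Answer: start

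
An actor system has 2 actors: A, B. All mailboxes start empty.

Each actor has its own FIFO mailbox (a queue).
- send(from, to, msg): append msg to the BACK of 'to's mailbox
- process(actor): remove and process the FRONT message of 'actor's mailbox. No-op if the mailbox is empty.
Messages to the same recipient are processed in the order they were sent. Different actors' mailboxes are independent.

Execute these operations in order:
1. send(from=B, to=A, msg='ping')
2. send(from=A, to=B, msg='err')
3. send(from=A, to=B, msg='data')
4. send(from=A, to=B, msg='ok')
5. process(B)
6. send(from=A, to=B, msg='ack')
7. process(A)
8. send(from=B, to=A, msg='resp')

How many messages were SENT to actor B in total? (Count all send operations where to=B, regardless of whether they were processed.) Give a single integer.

Answer: 4

Derivation:
After 1 (send(from=B, to=A, msg='ping')): A:[ping] B:[]
After 2 (send(from=A, to=B, msg='err')): A:[ping] B:[err]
After 3 (send(from=A, to=B, msg='data')): A:[ping] B:[err,data]
After 4 (send(from=A, to=B, msg='ok')): A:[ping] B:[err,data,ok]
After 5 (process(B)): A:[ping] B:[data,ok]
After 6 (send(from=A, to=B, msg='ack')): A:[ping] B:[data,ok,ack]
After 7 (process(A)): A:[] B:[data,ok,ack]
After 8 (send(from=B, to=A, msg='resp')): A:[resp] B:[data,ok,ack]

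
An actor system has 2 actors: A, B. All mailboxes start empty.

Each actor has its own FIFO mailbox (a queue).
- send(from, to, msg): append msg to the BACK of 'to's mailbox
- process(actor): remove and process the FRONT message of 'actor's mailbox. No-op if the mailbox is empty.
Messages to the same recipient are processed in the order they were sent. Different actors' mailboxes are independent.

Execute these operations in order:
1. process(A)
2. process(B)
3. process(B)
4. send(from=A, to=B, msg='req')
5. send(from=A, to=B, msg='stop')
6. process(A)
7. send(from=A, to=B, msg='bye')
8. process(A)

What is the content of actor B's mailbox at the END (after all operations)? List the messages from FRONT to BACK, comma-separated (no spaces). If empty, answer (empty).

After 1 (process(A)): A:[] B:[]
After 2 (process(B)): A:[] B:[]
After 3 (process(B)): A:[] B:[]
After 4 (send(from=A, to=B, msg='req')): A:[] B:[req]
After 5 (send(from=A, to=B, msg='stop')): A:[] B:[req,stop]
After 6 (process(A)): A:[] B:[req,stop]
After 7 (send(from=A, to=B, msg='bye')): A:[] B:[req,stop,bye]
After 8 (process(A)): A:[] B:[req,stop,bye]

Answer: req,stop,bye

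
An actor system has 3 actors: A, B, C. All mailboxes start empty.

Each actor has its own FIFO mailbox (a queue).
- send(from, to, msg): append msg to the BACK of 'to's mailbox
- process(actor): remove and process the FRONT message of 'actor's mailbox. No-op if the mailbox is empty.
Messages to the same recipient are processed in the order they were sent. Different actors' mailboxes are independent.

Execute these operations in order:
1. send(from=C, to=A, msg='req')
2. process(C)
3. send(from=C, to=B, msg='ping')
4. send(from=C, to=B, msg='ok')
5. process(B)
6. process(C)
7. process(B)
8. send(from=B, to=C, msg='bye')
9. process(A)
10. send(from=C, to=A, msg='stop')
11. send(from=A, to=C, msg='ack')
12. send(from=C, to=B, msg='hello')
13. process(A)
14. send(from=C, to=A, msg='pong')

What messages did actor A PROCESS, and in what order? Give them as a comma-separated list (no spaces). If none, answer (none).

After 1 (send(from=C, to=A, msg='req')): A:[req] B:[] C:[]
After 2 (process(C)): A:[req] B:[] C:[]
After 3 (send(from=C, to=B, msg='ping')): A:[req] B:[ping] C:[]
After 4 (send(from=C, to=B, msg='ok')): A:[req] B:[ping,ok] C:[]
After 5 (process(B)): A:[req] B:[ok] C:[]
After 6 (process(C)): A:[req] B:[ok] C:[]
After 7 (process(B)): A:[req] B:[] C:[]
After 8 (send(from=B, to=C, msg='bye')): A:[req] B:[] C:[bye]
After 9 (process(A)): A:[] B:[] C:[bye]
After 10 (send(from=C, to=A, msg='stop')): A:[stop] B:[] C:[bye]
After 11 (send(from=A, to=C, msg='ack')): A:[stop] B:[] C:[bye,ack]
After 12 (send(from=C, to=B, msg='hello')): A:[stop] B:[hello] C:[bye,ack]
After 13 (process(A)): A:[] B:[hello] C:[bye,ack]
After 14 (send(from=C, to=A, msg='pong')): A:[pong] B:[hello] C:[bye,ack]

Answer: req,stop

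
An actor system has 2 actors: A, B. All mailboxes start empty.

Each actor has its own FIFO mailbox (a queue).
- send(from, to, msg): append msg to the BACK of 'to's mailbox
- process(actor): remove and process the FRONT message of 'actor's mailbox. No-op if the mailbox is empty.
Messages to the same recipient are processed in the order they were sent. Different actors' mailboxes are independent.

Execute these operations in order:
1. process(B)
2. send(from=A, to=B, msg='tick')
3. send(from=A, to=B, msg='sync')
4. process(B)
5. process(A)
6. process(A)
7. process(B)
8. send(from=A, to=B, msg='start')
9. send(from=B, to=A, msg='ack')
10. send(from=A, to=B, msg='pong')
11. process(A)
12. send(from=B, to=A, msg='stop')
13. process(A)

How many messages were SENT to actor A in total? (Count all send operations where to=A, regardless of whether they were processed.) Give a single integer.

Answer: 2

Derivation:
After 1 (process(B)): A:[] B:[]
After 2 (send(from=A, to=B, msg='tick')): A:[] B:[tick]
After 3 (send(from=A, to=B, msg='sync')): A:[] B:[tick,sync]
After 4 (process(B)): A:[] B:[sync]
After 5 (process(A)): A:[] B:[sync]
After 6 (process(A)): A:[] B:[sync]
After 7 (process(B)): A:[] B:[]
After 8 (send(from=A, to=B, msg='start')): A:[] B:[start]
After 9 (send(from=B, to=A, msg='ack')): A:[ack] B:[start]
After 10 (send(from=A, to=B, msg='pong')): A:[ack] B:[start,pong]
After 11 (process(A)): A:[] B:[start,pong]
After 12 (send(from=B, to=A, msg='stop')): A:[stop] B:[start,pong]
After 13 (process(A)): A:[] B:[start,pong]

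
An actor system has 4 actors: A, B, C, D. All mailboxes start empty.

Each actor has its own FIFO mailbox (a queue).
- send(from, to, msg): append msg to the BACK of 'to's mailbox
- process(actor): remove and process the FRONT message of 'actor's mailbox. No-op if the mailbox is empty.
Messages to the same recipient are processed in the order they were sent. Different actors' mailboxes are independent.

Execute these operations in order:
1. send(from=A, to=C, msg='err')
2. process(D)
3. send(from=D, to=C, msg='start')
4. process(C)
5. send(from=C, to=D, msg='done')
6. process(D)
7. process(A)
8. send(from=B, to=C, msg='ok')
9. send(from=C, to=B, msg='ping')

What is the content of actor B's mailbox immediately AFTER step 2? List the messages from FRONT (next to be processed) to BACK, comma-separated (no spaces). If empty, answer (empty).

After 1 (send(from=A, to=C, msg='err')): A:[] B:[] C:[err] D:[]
After 2 (process(D)): A:[] B:[] C:[err] D:[]

(empty)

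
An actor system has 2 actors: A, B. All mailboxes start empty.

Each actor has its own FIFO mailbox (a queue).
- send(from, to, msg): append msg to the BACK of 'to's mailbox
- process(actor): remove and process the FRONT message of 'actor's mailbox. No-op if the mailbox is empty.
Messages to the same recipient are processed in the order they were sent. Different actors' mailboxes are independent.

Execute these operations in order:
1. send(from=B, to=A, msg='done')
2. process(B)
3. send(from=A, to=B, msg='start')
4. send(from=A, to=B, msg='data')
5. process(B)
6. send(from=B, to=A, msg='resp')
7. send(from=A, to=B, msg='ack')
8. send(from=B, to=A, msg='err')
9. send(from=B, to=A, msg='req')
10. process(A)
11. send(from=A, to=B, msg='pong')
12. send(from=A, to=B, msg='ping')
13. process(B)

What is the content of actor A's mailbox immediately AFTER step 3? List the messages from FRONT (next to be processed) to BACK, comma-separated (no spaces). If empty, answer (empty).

After 1 (send(from=B, to=A, msg='done')): A:[done] B:[]
After 2 (process(B)): A:[done] B:[]
After 3 (send(from=A, to=B, msg='start')): A:[done] B:[start]

done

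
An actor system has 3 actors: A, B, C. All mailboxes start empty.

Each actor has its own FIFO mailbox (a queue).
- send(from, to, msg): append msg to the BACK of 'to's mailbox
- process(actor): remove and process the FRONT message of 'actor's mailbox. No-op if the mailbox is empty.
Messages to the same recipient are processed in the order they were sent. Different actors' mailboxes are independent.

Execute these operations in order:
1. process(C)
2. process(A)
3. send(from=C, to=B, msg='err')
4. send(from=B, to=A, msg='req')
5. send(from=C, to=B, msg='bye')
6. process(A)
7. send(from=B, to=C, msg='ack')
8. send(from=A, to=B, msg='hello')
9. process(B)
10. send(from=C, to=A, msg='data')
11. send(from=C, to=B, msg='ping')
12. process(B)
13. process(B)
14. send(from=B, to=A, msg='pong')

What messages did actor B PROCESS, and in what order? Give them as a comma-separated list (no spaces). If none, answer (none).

After 1 (process(C)): A:[] B:[] C:[]
After 2 (process(A)): A:[] B:[] C:[]
After 3 (send(from=C, to=B, msg='err')): A:[] B:[err] C:[]
After 4 (send(from=B, to=A, msg='req')): A:[req] B:[err] C:[]
After 5 (send(from=C, to=B, msg='bye')): A:[req] B:[err,bye] C:[]
After 6 (process(A)): A:[] B:[err,bye] C:[]
After 7 (send(from=B, to=C, msg='ack')): A:[] B:[err,bye] C:[ack]
After 8 (send(from=A, to=B, msg='hello')): A:[] B:[err,bye,hello] C:[ack]
After 9 (process(B)): A:[] B:[bye,hello] C:[ack]
After 10 (send(from=C, to=A, msg='data')): A:[data] B:[bye,hello] C:[ack]
After 11 (send(from=C, to=B, msg='ping')): A:[data] B:[bye,hello,ping] C:[ack]
After 12 (process(B)): A:[data] B:[hello,ping] C:[ack]
After 13 (process(B)): A:[data] B:[ping] C:[ack]
After 14 (send(from=B, to=A, msg='pong')): A:[data,pong] B:[ping] C:[ack]

Answer: err,bye,hello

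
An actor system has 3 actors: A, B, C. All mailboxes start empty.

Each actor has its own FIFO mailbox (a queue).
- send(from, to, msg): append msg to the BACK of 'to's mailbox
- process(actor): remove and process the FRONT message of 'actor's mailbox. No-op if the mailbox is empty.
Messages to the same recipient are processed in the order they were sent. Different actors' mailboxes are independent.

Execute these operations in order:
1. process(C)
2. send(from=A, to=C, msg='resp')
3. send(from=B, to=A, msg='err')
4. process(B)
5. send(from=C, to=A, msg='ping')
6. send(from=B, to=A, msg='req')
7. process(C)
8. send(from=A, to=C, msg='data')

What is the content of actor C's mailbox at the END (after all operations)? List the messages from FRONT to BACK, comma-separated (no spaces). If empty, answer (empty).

After 1 (process(C)): A:[] B:[] C:[]
After 2 (send(from=A, to=C, msg='resp')): A:[] B:[] C:[resp]
After 3 (send(from=B, to=A, msg='err')): A:[err] B:[] C:[resp]
After 4 (process(B)): A:[err] B:[] C:[resp]
After 5 (send(from=C, to=A, msg='ping')): A:[err,ping] B:[] C:[resp]
After 6 (send(from=B, to=A, msg='req')): A:[err,ping,req] B:[] C:[resp]
After 7 (process(C)): A:[err,ping,req] B:[] C:[]
After 8 (send(from=A, to=C, msg='data')): A:[err,ping,req] B:[] C:[data]

Answer: data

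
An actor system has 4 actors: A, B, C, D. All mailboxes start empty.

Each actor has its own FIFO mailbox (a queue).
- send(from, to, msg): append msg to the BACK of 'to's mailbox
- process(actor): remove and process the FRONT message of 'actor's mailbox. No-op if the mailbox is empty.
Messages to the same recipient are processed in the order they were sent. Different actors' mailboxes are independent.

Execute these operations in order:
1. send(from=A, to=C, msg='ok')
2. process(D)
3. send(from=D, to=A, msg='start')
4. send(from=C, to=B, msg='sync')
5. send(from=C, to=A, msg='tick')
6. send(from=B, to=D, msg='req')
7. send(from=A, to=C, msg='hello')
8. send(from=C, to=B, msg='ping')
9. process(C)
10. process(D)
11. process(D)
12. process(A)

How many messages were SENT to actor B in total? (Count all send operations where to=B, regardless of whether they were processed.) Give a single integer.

After 1 (send(from=A, to=C, msg='ok')): A:[] B:[] C:[ok] D:[]
After 2 (process(D)): A:[] B:[] C:[ok] D:[]
After 3 (send(from=D, to=A, msg='start')): A:[start] B:[] C:[ok] D:[]
After 4 (send(from=C, to=B, msg='sync')): A:[start] B:[sync] C:[ok] D:[]
After 5 (send(from=C, to=A, msg='tick')): A:[start,tick] B:[sync] C:[ok] D:[]
After 6 (send(from=B, to=D, msg='req')): A:[start,tick] B:[sync] C:[ok] D:[req]
After 7 (send(from=A, to=C, msg='hello')): A:[start,tick] B:[sync] C:[ok,hello] D:[req]
After 8 (send(from=C, to=B, msg='ping')): A:[start,tick] B:[sync,ping] C:[ok,hello] D:[req]
After 9 (process(C)): A:[start,tick] B:[sync,ping] C:[hello] D:[req]
After 10 (process(D)): A:[start,tick] B:[sync,ping] C:[hello] D:[]
After 11 (process(D)): A:[start,tick] B:[sync,ping] C:[hello] D:[]
After 12 (process(A)): A:[tick] B:[sync,ping] C:[hello] D:[]

Answer: 2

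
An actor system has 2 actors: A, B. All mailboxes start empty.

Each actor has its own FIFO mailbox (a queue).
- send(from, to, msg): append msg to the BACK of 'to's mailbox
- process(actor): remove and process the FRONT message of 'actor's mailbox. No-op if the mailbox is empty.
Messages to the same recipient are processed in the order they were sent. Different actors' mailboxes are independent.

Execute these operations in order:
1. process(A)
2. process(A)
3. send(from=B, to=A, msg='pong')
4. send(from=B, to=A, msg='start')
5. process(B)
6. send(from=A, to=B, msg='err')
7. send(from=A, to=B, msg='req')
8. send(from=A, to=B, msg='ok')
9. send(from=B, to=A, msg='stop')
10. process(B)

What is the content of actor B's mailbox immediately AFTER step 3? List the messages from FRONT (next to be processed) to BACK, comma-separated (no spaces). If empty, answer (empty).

After 1 (process(A)): A:[] B:[]
After 2 (process(A)): A:[] B:[]
After 3 (send(from=B, to=A, msg='pong')): A:[pong] B:[]

(empty)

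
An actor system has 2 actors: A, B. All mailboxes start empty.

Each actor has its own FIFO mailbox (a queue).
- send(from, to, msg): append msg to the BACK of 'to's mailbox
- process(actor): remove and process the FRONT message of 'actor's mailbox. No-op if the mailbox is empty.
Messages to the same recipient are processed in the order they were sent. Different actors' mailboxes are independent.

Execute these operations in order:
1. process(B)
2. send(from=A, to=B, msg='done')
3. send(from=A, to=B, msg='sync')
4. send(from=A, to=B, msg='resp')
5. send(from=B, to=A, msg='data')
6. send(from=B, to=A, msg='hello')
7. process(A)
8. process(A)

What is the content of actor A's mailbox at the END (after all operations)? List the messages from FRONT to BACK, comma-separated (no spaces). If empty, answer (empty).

Answer: (empty)

Derivation:
After 1 (process(B)): A:[] B:[]
After 2 (send(from=A, to=B, msg='done')): A:[] B:[done]
After 3 (send(from=A, to=B, msg='sync')): A:[] B:[done,sync]
After 4 (send(from=A, to=B, msg='resp')): A:[] B:[done,sync,resp]
After 5 (send(from=B, to=A, msg='data')): A:[data] B:[done,sync,resp]
After 6 (send(from=B, to=A, msg='hello')): A:[data,hello] B:[done,sync,resp]
After 7 (process(A)): A:[hello] B:[done,sync,resp]
After 8 (process(A)): A:[] B:[done,sync,resp]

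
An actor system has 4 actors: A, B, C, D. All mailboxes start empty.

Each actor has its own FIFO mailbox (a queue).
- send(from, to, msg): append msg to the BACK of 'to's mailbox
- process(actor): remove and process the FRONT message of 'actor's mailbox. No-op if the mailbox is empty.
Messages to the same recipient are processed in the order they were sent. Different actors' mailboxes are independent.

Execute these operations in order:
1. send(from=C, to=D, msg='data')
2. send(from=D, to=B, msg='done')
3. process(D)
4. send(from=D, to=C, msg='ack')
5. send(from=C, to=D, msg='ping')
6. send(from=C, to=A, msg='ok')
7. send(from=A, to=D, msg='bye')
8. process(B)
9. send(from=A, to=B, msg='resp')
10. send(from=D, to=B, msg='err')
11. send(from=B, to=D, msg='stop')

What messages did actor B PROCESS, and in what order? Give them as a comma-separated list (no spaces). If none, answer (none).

Answer: done

Derivation:
After 1 (send(from=C, to=D, msg='data')): A:[] B:[] C:[] D:[data]
After 2 (send(from=D, to=B, msg='done')): A:[] B:[done] C:[] D:[data]
After 3 (process(D)): A:[] B:[done] C:[] D:[]
After 4 (send(from=D, to=C, msg='ack')): A:[] B:[done] C:[ack] D:[]
After 5 (send(from=C, to=D, msg='ping')): A:[] B:[done] C:[ack] D:[ping]
After 6 (send(from=C, to=A, msg='ok')): A:[ok] B:[done] C:[ack] D:[ping]
After 7 (send(from=A, to=D, msg='bye')): A:[ok] B:[done] C:[ack] D:[ping,bye]
After 8 (process(B)): A:[ok] B:[] C:[ack] D:[ping,bye]
After 9 (send(from=A, to=B, msg='resp')): A:[ok] B:[resp] C:[ack] D:[ping,bye]
After 10 (send(from=D, to=B, msg='err')): A:[ok] B:[resp,err] C:[ack] D:[ping,bye]
After 11 (send(from=B, to=D, msg='stop')): A:[ok] B:[resp,err] C:[ack] D:[ping,bye,stop]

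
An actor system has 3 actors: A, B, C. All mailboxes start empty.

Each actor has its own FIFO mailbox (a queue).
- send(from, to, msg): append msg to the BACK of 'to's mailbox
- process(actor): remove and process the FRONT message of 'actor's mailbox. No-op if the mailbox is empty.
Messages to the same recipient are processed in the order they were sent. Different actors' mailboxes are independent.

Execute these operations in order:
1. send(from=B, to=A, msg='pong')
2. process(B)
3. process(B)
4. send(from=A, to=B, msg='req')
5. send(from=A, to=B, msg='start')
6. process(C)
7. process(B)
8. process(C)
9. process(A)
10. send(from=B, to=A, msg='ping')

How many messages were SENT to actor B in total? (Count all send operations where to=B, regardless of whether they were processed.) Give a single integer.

Answer: 2

Derivation:
After 1 (send(from=B, to=A, msg='pong')): A:[pong] B:[] C:[]
After 2 (process(B)): A:[pong] B:[] C:[]
After 3 (process(B)): A:[pong] B:[] C:[]
After 4 (send(from=A, to=B, msg='req')): A:[pong] B:[req] C:[]
After 5 (send(from=A, to=B, msg='start')): A:[pong] B:[req,start] C:[]
After 6 (process(C)): A:[pong] B:[req,start] C:[]
After 7 (process(B)): A:[pong] B:[start] C:[]
After 8 (process(C)): A:[pong] B:[start] C:[]
After 9 (process(A)): A:[] B:[start] C:[]
After 10 (send(from=B, to=A, msg='ping')): A:[ping] B:[start] C:[]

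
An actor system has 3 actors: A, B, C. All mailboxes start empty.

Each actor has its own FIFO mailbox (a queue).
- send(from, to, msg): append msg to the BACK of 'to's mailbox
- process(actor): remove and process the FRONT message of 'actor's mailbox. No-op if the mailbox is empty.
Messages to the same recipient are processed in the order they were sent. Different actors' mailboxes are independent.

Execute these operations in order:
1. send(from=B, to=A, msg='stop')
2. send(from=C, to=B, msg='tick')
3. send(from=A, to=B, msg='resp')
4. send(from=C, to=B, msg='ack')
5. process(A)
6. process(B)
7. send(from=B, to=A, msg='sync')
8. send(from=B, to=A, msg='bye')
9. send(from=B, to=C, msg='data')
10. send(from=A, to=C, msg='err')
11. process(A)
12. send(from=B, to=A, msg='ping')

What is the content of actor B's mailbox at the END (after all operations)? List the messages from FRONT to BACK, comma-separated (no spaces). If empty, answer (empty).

After 1 (send(from=B, to=A, msg='stop')): A:[stop] B:[] C:[]
After 2 (send(from=C, to=B, msg='tick')): A:[stop] B:[tick] C:[]
After 3 (send(from=A, to=B, msg='resp')): A:[stop] B:[tick,resp] C:[]
After 4 (send(from=C, to=B, msg='ack')): A:[stop] B:[tick,resp,ack] C:[]
After 5 (process(A)): A:[] B:[tick,resp,ack] C:[]
After 6 (process(B)): A:[] B:[resp,ack] C:[]
After 7 (send(from=B, to=A, msg='sync')): A:[sync] B:[resp,ack] C:[]
After 8 (send(from=B, to=A, msg='bye')): A:[sync,bye] B:[resp,ack] C:[]
After 9 (send(from=B, to=C, msg='data')): A:[sync,bye] B:[resp,ack] C:[data]
After 10 (send(from=A, to=C, msg='err')): A:[sync,bye] B:[resp,ack] C:[data,err]
After 11 (process(A)): A:[bye] B:[resp,ack] C:[data,err]
After 12 (send(from=B, to=A, msg='ping')): A:[bye,ping] B:[resp,ack] C:[data,err]

Answer: resp,ack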